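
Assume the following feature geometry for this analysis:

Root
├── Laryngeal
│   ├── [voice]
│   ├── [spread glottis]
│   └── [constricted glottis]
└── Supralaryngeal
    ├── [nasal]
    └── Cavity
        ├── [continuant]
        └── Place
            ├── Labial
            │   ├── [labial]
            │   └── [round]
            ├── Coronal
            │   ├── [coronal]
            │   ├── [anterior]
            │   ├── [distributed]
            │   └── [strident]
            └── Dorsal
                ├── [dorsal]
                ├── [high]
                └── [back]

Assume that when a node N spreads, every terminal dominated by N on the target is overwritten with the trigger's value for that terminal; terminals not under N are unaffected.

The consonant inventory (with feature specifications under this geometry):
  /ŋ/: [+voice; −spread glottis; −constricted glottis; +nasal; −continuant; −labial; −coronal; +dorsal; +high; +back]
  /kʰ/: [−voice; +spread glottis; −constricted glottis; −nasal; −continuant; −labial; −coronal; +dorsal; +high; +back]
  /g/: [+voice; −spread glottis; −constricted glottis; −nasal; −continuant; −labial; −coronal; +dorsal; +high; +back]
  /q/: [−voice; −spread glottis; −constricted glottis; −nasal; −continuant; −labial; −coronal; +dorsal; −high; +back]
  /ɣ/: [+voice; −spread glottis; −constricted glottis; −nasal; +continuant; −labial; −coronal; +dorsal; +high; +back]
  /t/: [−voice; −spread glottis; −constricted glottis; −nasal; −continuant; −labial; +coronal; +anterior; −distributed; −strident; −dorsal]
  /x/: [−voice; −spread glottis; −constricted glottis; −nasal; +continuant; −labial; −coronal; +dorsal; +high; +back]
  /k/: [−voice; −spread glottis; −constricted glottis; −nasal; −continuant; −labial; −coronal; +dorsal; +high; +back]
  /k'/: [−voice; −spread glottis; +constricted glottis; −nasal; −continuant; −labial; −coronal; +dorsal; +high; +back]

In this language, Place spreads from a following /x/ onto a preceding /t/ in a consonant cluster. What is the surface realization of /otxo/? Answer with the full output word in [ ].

Terminals under Place in this geometry: [labial], [round], [coronal], [anterior], [distributed], [strident], [dorsal], [high], [back].
After delinking /t/'s Place and linking /x/'s, the affected terminals become [−labial], [−coronal], [+dorsal], [+high], [+back]; [voice], [spread glottis], [constricted glottis], … (outside Place) are retained from /t/.
Among the inventory, only /k/ has exactly this specification, giving the surface form [okxo].

[okxo]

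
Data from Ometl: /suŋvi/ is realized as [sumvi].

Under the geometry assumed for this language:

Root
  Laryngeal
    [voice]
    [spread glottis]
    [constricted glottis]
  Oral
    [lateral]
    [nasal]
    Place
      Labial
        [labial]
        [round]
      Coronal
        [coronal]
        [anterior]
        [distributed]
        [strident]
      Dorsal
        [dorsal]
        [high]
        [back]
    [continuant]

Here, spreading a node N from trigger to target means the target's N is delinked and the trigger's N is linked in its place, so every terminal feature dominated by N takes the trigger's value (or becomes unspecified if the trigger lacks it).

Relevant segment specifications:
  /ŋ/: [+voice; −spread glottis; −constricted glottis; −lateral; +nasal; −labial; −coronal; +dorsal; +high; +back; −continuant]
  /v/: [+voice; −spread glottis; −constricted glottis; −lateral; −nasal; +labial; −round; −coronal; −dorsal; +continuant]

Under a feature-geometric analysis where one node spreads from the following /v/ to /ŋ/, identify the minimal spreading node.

Place

The alternation /ŋ/ → [m] changes [labial], [round], [dorsal], [high], [back] and nothing else.
In this geometry the lowest node dominating all of them is Place: every daughter of Place dominates only a proper subset, so no lower node suffices.
Spreading Place from /v/ overwrites each of those terminals with /v/'s values, yielding exactly [m].
Had Oral or a higher node spread, [continuant], [nasal] would have taken /v/'s values; they stay as in /ŋ/, confirming the spreading constituent is exactly Place.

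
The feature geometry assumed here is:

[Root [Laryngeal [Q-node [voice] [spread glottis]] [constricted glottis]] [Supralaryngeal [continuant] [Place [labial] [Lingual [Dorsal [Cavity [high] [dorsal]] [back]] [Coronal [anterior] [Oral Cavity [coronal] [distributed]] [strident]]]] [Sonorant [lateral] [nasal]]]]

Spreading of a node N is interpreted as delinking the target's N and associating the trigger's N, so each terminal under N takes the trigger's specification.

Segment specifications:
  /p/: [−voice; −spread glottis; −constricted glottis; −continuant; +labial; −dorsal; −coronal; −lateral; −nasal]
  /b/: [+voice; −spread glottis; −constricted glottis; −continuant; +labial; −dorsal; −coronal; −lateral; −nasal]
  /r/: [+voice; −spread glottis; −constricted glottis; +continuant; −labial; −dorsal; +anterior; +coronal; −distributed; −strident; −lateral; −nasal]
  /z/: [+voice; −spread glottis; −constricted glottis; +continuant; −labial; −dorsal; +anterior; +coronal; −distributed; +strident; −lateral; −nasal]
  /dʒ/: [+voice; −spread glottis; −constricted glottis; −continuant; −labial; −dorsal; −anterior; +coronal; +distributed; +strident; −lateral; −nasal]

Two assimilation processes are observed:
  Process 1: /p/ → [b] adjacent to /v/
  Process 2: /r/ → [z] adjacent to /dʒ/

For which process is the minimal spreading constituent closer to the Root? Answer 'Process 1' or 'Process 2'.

Process 1

Process 1 alters [voice]; the lowest dominating node is [voice] (depth 3 from Root).
Process 2: the feature that changes is [strident]; the minimal node is [strident] (depth 5).
[voice] (depth 3) sits above [strident] (depth 5), making Process 1 the one with the higher spreading node.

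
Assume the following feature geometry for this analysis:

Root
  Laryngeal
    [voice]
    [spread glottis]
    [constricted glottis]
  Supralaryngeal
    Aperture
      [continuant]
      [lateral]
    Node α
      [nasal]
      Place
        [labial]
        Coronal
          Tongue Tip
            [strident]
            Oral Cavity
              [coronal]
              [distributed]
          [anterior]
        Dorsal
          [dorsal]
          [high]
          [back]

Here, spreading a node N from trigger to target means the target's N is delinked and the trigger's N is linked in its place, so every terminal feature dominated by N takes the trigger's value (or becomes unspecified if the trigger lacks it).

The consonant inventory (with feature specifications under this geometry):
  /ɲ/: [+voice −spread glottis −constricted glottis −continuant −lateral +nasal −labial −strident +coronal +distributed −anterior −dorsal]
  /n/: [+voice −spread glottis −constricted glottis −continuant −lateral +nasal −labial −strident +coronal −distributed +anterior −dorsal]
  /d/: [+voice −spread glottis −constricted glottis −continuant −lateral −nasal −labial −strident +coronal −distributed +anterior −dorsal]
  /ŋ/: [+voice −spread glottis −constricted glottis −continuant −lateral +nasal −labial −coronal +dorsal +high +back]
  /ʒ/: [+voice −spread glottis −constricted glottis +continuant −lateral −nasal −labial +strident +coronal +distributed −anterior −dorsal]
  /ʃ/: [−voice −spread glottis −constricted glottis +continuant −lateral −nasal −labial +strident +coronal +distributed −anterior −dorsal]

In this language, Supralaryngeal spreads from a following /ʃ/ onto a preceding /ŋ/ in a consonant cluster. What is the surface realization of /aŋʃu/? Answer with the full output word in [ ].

The Supralaryngeal node dominates the terminals [continuant], [lateral], [nasal], [labial], [strident], [coronal], [distributed], [anterior], [dorsal], [high], [back].
After delinking /ŋ/'s Supralaryngeal and linking /ʃ/'s, the affected terminals become [+continuant], [−lateral], [−nasal], [−labial], [+strident], [+coronal], [+distributed], [−anterior], [−dorsal]; [voice], [spread glottis], [constricted glottis] (outside Supralaryngeal) are retained from /ŋ/.
This feature bundle is that of [ʒ], so /aŋʃu/ surfaces as [aʒʃu].

[aʒʃu]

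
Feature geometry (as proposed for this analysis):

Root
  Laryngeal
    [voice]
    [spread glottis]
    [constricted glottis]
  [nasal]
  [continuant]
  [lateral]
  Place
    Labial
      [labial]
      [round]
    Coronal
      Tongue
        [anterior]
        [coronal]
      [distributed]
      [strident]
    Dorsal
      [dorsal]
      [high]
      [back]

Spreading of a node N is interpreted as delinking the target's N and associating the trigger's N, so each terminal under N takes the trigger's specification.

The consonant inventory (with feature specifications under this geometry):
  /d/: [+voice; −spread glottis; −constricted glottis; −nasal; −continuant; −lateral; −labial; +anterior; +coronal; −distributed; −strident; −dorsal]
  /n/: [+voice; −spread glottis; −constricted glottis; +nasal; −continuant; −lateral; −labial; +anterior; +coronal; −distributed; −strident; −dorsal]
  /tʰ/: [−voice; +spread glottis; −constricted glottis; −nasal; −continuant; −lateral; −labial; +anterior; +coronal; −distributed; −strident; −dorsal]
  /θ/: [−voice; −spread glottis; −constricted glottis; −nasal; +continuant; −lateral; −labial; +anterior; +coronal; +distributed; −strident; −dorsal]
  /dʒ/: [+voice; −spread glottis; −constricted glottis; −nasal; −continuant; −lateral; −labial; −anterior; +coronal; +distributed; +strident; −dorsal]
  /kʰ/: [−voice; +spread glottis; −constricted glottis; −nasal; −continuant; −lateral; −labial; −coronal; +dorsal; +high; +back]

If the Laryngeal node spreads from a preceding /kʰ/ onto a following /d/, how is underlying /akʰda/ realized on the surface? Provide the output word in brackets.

[akʰtʰa]

The Laryngeal node dominates the terminals [voice], [spread glottis], [constricted glottis].
The target acquires /kʰ/'s values for everything under Laryngeal — [−voice], [+spread glottis], [−constricted glottis] — while keeping its own [nasal], [continuant], [lateral], ….
The resulting bundle matches /tʰ/ in the inventory; substituting it for /d/ gives [akʰtʰa].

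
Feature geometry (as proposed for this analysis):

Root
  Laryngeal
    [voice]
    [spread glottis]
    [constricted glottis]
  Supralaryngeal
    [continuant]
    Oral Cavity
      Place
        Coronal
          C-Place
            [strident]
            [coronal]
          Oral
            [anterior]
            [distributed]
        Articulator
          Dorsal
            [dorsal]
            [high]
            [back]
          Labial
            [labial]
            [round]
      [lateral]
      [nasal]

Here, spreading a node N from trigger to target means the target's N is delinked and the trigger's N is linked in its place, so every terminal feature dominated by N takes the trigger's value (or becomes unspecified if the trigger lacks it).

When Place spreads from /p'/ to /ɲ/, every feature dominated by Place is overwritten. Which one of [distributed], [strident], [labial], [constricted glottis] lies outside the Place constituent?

[constricted glottis]

Under this geometry, Place contains [strident], [coronal], [anterior], [distributed], [dorsal], [high], [back], [labial], [round].
Of the listed options, [labial], [distributed], [strident] are among these and would be overwritten by spreading Place.
[constricted glottis] attaches under Laryngeal, not under Place, so /ɲ/ retains its own value for [constricted glottis].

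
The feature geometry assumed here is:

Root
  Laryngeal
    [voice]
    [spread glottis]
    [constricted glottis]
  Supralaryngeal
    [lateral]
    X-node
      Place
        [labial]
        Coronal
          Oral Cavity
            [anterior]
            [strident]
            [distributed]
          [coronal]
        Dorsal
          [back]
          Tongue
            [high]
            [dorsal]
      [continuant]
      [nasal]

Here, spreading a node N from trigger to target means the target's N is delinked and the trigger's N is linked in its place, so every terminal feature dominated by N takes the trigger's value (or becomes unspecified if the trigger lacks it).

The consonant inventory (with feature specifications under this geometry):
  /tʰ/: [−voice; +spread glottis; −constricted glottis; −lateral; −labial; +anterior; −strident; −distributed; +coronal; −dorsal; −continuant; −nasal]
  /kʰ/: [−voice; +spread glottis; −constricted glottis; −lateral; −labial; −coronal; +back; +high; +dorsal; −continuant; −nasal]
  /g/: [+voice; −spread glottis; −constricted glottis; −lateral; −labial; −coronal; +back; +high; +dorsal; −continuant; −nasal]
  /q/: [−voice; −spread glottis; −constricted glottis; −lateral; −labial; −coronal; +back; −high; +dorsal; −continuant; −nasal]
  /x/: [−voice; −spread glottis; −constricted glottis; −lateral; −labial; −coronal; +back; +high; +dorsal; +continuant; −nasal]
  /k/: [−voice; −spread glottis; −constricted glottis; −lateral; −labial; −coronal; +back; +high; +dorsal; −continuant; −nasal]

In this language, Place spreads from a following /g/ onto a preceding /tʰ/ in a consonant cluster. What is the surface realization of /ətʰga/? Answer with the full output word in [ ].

Place immediately or transitively dominates [labial], [anterior], [strident], [distributed], [coronal], [back], [high], [dorsal].
Spreading Place from /g/ onto /tʰ/ replaces those values with /g/'s: [−labial], [−coronal], [+back], [+high], [+dorsal]. Features outside Place ([voice], [spread glottis], [constricted glottis], …) stay as in /tʰ/.
This feature bundle is that of [kʰ], so /ətʰga/ surfaces as [əkʰga].

[əkʰga]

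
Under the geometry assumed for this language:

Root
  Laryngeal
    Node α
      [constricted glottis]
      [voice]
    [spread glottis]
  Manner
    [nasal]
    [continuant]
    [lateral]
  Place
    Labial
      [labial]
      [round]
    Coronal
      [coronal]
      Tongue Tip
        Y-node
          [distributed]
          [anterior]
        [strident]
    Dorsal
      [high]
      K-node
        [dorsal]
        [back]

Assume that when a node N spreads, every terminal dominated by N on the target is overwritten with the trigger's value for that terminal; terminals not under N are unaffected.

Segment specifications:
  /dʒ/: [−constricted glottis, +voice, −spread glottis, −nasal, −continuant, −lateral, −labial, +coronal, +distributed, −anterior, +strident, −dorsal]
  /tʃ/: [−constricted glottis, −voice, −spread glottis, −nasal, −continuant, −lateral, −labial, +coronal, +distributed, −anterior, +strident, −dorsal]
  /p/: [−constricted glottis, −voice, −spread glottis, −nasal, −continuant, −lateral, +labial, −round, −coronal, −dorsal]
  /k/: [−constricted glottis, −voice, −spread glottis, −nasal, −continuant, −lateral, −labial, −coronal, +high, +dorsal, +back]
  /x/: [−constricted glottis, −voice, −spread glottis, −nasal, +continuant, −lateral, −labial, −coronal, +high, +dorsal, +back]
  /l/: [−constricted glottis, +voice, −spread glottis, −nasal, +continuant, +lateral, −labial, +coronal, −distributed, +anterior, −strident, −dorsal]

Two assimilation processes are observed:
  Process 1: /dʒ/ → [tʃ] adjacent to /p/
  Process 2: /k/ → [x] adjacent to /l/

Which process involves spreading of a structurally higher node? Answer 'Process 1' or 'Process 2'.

Process 2

Process 1: the feature that changes is [voice]; the minimal node is [voice] (depth 3).
Process 2 alters [continuant]; the lowest dominating node is [continuant] (depth 2 from Root).
Depth 2 < depth 3; Process 2 involves the structurally higher constituent [continuant].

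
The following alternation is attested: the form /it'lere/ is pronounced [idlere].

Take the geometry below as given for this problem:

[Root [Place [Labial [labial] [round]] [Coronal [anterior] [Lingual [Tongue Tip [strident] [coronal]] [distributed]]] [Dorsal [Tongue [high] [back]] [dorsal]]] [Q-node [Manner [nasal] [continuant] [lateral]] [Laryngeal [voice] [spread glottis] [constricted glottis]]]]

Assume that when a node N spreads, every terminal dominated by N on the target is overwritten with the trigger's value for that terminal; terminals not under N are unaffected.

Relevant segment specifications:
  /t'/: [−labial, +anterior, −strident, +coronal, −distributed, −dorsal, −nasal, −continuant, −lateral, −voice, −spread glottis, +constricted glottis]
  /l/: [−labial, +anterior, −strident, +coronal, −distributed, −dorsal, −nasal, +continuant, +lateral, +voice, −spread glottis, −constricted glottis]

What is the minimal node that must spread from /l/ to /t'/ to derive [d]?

Laryngeal

Comparing /t'/ with its surface form [d], the features that change are [voice], [constricted glottis].
The smallest constituent containing every changed terminal is Laryngeal — each of its daughters lacks at least one of the affected features.
If Laryngeal spreads, every terminal under it takes /l/'s value, producing [d] as observed.
Had Q-node or a higher node spread, [continuant], [lateral] would have taken /l/'s values; they stay as in /t'/, confirming the spreading constituent is exactly Laryngeal.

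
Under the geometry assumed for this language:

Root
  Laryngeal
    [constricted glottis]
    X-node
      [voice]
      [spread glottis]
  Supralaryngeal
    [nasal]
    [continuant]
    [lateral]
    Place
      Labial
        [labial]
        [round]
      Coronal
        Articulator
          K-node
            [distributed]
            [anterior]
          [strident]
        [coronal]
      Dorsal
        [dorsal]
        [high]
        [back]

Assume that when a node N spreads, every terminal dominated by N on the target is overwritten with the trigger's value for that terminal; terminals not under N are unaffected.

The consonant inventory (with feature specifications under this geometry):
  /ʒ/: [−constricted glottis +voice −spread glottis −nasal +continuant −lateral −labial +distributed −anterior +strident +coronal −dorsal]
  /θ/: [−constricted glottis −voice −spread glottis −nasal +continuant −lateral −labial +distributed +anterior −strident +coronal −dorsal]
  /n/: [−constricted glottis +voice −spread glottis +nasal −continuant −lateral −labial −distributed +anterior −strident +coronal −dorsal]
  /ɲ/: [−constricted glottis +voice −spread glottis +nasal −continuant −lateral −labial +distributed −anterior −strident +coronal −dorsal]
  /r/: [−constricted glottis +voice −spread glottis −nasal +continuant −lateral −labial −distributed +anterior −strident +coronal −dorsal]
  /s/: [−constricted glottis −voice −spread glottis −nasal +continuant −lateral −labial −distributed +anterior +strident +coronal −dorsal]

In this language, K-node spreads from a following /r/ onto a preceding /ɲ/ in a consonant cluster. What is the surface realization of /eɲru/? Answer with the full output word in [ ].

[enru]

K-node immediately or transitively dominates [distributed], [anterior].
Spreading K-node from /r/ onto /ɲ/ replaces those values with /r/'s: [−distributed], [+anterior]. Features outside K-node ([constricted glottis], [voice], [spread glottis], …) stay as in /ɲ/.
Among the inventory, only /n/ has exactly this specification, giving the surface form [enru].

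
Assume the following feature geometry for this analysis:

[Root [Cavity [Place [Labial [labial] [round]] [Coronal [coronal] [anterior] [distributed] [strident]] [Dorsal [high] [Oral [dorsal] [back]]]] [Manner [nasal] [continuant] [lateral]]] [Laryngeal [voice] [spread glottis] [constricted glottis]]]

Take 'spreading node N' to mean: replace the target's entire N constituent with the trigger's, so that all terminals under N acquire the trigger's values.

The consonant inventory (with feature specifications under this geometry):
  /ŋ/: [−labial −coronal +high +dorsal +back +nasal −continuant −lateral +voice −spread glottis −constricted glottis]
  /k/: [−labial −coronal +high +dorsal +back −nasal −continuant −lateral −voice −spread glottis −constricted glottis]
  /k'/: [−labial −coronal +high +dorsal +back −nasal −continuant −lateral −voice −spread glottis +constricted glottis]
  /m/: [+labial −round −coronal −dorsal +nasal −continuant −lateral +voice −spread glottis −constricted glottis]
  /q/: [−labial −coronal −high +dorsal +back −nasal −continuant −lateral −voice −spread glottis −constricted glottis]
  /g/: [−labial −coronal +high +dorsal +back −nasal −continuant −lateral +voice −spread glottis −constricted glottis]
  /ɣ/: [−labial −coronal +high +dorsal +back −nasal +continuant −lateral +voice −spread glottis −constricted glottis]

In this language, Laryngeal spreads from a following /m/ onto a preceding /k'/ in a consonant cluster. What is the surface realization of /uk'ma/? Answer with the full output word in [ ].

[ugma]

The Laryngeal node dominates the terminals [voice], [spread glottis], [constricted glottis].
After delinking /k'/'s Laryngeal and linking /m/'s, the affected terminals become [+voice], [−spread glottis], [−constricted glottis]; [labial], [coronal], [high], … (outside Laryngeal) are retained from /k'/.
The resulting bundle matches /g/ in the inventory; substituting it for /k'/ gives [ugma].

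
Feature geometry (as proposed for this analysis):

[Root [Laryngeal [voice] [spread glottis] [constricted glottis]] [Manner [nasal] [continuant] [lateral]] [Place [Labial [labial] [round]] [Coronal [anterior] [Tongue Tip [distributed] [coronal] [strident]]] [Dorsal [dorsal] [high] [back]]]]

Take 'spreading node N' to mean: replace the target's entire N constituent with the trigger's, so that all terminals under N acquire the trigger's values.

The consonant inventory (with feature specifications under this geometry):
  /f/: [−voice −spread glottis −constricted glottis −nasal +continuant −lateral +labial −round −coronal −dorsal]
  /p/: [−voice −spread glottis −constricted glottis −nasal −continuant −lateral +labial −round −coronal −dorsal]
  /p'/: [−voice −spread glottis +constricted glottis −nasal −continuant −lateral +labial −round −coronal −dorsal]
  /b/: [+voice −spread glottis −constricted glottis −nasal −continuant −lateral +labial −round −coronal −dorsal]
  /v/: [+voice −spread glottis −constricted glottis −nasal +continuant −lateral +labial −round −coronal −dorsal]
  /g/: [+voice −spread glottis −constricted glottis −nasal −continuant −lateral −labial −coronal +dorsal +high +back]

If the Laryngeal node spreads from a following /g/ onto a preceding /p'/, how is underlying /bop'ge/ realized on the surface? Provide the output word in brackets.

Laryngeal immediately or transitively dominates [voice], [spread glottis], [constricted glottis].
The target acquires /g/'s values for everything under Laryngeal — [+voice], [−spread glottis], [−constricted glottis] — while keeping its own [nasal], [continuant], [lateral], ….
This feature bundle is that of [b], so /bop'ge/ surfaces as [bobge].

[bobge]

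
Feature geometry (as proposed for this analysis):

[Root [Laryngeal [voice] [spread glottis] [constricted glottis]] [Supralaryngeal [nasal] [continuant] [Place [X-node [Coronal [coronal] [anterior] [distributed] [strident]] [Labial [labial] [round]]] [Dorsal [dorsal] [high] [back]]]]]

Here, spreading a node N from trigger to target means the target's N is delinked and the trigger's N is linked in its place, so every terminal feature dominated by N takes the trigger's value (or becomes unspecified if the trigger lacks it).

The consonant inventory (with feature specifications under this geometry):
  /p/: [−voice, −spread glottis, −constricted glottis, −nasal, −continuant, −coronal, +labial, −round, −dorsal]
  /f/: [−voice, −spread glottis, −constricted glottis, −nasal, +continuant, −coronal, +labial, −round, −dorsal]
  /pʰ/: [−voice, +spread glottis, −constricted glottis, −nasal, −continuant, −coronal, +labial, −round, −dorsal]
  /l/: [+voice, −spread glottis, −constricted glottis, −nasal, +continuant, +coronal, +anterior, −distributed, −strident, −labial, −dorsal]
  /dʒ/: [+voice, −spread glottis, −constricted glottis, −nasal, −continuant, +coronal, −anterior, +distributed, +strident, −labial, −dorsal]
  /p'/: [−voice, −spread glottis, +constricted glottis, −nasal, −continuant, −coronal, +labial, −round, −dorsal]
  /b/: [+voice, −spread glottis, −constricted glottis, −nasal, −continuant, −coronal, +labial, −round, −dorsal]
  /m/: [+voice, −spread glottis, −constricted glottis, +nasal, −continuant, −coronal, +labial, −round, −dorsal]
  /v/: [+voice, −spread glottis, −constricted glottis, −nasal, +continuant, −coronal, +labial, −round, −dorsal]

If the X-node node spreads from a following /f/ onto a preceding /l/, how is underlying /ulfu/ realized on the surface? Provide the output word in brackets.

[uvfu]

Terminals under X-node in this geometry: [coronal], [anterior], [distributed], [strident], [labial], [round].
The target acquires /f/'s values for everything under X-node — [−coronal], [+labial], [−round] — while keeping its own [voice], [spread glottis], [constricted glottis], ….
This feature bundle is that of [v], so /ulfu/ surfaces as [uvfu].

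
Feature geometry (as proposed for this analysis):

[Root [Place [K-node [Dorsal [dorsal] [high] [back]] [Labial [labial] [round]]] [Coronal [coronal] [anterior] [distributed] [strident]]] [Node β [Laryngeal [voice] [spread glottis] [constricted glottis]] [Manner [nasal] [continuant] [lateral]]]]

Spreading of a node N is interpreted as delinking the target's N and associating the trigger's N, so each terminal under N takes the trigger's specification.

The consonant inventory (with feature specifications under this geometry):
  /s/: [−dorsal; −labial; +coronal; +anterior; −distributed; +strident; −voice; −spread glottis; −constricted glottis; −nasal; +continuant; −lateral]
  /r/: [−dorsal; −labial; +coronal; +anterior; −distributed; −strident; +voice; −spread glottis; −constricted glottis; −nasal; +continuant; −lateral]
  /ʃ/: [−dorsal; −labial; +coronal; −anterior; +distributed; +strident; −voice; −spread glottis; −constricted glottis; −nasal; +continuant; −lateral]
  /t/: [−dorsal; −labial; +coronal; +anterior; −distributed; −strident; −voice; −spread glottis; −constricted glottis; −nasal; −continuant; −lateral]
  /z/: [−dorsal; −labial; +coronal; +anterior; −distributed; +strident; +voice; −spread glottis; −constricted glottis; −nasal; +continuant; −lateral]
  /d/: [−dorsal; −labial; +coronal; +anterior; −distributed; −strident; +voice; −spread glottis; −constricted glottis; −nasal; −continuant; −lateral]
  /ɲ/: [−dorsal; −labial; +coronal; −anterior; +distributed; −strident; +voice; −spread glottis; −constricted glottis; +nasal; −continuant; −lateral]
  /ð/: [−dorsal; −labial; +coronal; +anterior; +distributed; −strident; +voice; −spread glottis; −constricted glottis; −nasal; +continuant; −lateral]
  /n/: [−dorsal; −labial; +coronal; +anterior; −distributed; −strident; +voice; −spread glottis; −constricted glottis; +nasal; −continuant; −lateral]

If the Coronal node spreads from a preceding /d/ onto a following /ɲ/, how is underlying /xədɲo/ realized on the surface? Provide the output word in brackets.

[xədno]

Coronal immediately or transitively dominates [coronal], [anterior], [distributed], [strident].
Spreading Coronal from /d/ onto /ɲ/ replaces those values with /d/'s: [+coronal], [+anterior], [−distributed], [−strident]. Features outside Coronal ([dorsal], [labial], [voice], …) stay as in /ɲ/.
This feature bundle is that of [n], so /xədɲo/ surfaces as [xədno].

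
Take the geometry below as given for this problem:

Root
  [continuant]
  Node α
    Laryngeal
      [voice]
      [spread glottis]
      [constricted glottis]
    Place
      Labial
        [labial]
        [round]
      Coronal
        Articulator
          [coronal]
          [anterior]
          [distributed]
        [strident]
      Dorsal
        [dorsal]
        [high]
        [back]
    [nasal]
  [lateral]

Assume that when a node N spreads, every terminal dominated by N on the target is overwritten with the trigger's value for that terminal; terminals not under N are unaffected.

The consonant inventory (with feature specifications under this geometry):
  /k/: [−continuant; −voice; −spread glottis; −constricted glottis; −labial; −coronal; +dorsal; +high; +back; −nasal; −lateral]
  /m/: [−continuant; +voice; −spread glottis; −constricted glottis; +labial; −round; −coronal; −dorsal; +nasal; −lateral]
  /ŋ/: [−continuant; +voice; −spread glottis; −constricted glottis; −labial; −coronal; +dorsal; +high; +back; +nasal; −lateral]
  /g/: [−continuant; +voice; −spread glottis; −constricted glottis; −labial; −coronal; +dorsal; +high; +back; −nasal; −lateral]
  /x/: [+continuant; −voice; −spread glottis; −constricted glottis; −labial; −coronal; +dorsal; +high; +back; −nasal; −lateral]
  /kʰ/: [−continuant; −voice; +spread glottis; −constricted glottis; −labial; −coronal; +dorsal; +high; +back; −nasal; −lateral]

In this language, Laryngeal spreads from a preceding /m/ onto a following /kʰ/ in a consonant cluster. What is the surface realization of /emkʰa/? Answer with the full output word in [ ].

Terminals under Laryngeal in this geometry: [voice], [spread glottis], [constricted glottis].
After delinking /kʰ/'s Laryngeal and linking /m/'s, the affected terminals become [+voice], [−spread glottis], [−constricted glottis]; [continuant], [labial], [coronal], … (outside Laryngeal) are retained from /kʰ/.
Among the inventory, only /g/ has exactly this specification, giving the surface form [emga].

[emga]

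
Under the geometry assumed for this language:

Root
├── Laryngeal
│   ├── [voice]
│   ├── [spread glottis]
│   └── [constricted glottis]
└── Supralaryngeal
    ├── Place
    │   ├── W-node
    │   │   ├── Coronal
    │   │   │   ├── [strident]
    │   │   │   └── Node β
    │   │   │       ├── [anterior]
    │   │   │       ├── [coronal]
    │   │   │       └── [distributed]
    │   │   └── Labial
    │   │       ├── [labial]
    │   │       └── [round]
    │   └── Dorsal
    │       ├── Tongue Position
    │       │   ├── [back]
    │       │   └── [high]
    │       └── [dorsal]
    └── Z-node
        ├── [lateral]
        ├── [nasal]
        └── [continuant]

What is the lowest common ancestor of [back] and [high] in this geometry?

Tongue Position

[back] is immediately dominated by Tongue Position.
[high] is immediately dominated by Tongue Position.
Tongue Position is the lowest common ancestor — every listed feature sits under it, and no single subconstituent of Tongue Position covers them all.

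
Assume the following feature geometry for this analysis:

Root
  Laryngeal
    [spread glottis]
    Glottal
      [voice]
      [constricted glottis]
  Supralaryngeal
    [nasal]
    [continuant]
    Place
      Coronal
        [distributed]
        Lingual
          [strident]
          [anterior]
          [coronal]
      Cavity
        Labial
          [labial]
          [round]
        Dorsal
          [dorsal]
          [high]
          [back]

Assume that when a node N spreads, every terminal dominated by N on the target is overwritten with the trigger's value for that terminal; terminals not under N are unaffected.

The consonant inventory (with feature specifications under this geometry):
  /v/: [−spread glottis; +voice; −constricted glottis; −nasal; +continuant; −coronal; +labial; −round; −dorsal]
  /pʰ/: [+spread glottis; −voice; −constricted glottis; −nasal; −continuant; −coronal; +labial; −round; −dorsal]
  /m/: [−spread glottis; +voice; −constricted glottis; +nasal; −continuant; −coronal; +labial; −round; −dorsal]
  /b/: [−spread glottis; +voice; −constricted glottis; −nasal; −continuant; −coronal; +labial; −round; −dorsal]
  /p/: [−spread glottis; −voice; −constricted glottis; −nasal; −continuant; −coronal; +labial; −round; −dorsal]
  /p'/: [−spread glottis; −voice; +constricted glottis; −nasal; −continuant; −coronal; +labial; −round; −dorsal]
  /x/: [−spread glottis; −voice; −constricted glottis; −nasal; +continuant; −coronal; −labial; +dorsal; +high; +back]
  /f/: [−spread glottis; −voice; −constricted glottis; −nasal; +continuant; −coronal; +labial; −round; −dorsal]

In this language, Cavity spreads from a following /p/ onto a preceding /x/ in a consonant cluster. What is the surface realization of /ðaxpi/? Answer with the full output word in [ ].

Terminals under Cavity in this geometry: [labial], [round], [dorsal], [high], [back].
The target acquires /p/'s values for everything under Cavity — [+labial], [−round], [−dorsal] — while keeping its own [spread glottis], [voice], [constricted glottis], ….
The resulting bundle matches /f/ in the inventory; substituting it for /x/ gives [ðafpi].

[ðafpi]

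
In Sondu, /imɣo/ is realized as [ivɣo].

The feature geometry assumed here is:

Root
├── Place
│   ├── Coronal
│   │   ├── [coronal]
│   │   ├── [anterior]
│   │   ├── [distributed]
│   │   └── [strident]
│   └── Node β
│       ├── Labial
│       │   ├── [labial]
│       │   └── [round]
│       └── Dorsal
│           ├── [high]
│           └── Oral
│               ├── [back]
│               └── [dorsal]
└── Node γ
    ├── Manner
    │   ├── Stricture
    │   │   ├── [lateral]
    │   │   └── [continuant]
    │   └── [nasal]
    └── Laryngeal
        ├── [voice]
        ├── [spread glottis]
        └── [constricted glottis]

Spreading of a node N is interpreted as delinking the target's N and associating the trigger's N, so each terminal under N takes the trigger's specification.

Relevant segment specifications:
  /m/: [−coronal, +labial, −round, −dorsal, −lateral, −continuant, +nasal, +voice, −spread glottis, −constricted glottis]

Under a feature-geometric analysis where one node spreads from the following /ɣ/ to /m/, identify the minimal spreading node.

Manner

Comparing /m/ with its surface form [v], the features that change are [nasal], [continuant].
In this geometry the lowest node dominating all of them is Manner: every daughter of Manner dominates only a proper subset, so no lower node suffices.
Delinking /m/'s Manner and associating /ɣ/'s Manner gives precisely the feature bundle of [v].
Features on which the two segments disagree outside Manner, such as [labial], [dorsal], are unchanged — nothing dominating them spread, and Manner is the minimal sufficient constituent.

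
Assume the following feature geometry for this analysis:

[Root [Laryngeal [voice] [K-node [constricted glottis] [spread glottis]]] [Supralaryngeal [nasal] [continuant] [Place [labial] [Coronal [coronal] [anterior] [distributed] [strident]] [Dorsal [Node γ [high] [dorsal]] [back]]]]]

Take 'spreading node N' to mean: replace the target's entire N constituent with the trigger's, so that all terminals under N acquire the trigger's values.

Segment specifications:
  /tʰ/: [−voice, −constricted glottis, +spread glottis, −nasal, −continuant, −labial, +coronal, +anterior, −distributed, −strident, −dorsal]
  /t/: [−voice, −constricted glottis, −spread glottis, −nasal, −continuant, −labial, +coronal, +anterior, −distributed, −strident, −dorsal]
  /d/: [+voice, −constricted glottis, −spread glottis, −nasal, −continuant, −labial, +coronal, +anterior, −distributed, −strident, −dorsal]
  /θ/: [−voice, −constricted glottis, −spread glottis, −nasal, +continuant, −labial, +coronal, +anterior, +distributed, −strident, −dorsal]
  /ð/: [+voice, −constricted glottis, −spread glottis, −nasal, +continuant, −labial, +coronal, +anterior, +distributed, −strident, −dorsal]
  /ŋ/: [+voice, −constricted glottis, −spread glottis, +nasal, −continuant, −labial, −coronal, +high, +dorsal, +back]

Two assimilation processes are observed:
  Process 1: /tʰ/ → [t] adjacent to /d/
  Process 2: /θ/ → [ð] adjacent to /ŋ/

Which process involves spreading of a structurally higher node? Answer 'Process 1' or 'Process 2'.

Process 1 alters [spread glottis]; the lowest dominating node is [spread glottis] (depth 3 from Root).
In Process 2, [voice] changes, so the minimal spreading node is [voice] at depth 2.
[voice] is closer to Root than [spread glottis], so Process 2 spreads the higher node.

Process 2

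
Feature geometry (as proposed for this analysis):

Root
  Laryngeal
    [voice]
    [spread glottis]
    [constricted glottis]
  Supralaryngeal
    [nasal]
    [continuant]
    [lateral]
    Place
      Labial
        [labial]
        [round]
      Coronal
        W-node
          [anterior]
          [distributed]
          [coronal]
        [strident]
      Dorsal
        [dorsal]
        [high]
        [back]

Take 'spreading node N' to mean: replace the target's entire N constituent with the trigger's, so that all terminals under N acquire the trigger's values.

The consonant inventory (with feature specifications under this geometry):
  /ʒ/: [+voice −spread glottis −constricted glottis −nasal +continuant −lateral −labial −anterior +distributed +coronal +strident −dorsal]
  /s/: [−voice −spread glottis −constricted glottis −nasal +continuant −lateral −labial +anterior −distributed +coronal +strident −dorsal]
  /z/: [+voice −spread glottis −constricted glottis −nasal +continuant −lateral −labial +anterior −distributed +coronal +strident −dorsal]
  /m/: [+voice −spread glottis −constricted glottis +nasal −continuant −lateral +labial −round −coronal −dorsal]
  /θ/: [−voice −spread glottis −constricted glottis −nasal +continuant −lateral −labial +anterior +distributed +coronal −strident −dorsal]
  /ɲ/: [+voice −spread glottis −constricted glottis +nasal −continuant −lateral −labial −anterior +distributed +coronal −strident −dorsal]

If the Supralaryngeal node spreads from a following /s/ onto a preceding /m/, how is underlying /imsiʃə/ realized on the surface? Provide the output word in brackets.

The Supralaryngeal node dominates the terminals [nasal], [continuant], [lateral], [labial], [round], [anterior], [distributed], [coronal], [strident], [dorsal], [high], [back].
Spreading Supralaryngeal from /s/ onto /m/ replaces those values with /s/'s: [−nasal], [+continuant], [−lateral], [−labial], [+anterior], [−distributed], [+coronal], [+strident], [−dorsal]. Features outside Supralaryngeal ([voice], [spread glottis], [constricted glottis]) stay as in /m/.
Among the inventory, only /z/ has exactly this specification, giving the surface form [izsiʃə].

[izsiʃə]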